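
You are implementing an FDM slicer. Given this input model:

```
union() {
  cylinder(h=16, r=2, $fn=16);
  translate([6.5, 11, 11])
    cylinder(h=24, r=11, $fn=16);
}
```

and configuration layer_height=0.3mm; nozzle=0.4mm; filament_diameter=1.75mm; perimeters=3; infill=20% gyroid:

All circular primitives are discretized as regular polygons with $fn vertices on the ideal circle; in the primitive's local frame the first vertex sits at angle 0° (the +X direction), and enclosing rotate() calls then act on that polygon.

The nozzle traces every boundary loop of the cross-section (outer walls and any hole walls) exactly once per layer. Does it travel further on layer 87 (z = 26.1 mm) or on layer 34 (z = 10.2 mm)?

Layer 87 (z = 26.1): the cylinder is not intersected at this z (z outside [0, 16]); the cylinder at (6.5, 11): section is a regular 16-gon, circumradius r=11 (perimeter = 2·16·11.000·sin(180°/16) = 68.67 mm); Merging all regions: only the r=11 cylinder at (6.5, 11) is present, so the union is just that shape — boundary = 68.67 mm. So its perimeter = 68.67 mm. Layer 34 (z = 10.2): the cylinder: section is a regular 16-gon, circumradius r=2 (perimeter = 2·16·2.000·sin(180°/16) = 12.49 mm); the cylinder at (6.5, 11) is not intersected at this z (z outside [11, 35]); Taking the union: only the r=2 cylinder is present, so the union is just that shape — boundary = 12.49 mm. So its perimeter = 12.49 mm. Layer 87 is larger (68.67 vs 12.49 mm).

layer 87 (z = 26.1 mm)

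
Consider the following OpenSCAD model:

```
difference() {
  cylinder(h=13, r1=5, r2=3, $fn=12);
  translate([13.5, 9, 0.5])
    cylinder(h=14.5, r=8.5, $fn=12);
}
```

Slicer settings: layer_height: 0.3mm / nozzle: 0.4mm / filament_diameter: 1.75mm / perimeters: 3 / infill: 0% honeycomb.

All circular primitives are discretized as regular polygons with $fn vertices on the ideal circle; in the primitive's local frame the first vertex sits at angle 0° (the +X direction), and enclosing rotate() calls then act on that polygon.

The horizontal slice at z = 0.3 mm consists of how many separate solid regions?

1

At z = 0.3 mm: the cone: at t=0.023 of its height the radius interpolates to r₁+(r₂−r₁)t = 4.954, giving a regular 12-gon of that circumradius; the cylinder at (13.5, 9) is absent (z outside [0.5, 15]); Taking the first minus the rest: none of the subtracted shapes is present at this height, so the cone is unchanged — 1 connected region. The result has 1 disconnected region.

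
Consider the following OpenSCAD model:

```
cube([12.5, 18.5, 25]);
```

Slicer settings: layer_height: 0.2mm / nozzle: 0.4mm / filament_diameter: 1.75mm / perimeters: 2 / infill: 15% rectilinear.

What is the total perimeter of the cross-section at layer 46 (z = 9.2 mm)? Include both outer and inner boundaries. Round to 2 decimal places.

At z = 9.2 mm: the cube (footprint 12.5×18.5) is included at this height (perimeter 62.00 mm). Overall, the cross-section is a single solid region. Total boundary length (outer) = 62.00 mm.

62.00 mm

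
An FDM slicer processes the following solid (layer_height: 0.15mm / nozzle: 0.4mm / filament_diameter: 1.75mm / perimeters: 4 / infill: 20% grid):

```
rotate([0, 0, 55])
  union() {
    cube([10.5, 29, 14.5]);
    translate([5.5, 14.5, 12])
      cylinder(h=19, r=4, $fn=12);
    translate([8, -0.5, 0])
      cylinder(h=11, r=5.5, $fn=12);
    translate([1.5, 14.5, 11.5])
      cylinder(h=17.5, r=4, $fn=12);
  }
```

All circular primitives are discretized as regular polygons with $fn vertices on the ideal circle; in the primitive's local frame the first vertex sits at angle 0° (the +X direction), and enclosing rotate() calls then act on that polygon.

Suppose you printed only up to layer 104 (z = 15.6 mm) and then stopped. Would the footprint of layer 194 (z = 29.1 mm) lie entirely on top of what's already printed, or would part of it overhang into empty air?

Compare the two slices. At z = 15.6: the cube is absent (z outside [0, 14.5]); the r=4 cylinder at (5.5, 14.5) gives a regular 12-gon of circumradius 4 (constant along its height) (area = (12/2)·4.000²·sin(360°/12) = 48.00 mm²); the cylinder at (8, -0.5) does not reach this height (z outside [0, 11]); the cylinder at (1.5, 14.5): section is a regular 12-gon, circumradius r=4 (area = (12/2)·4.000²·sin(360°/12) = 48.00 mm²); Merging all regions: the regions partially overlap — summed areas 96.00 mm² minus the doubly-counted overlap 18.14 mm² gives 77.86 mm² — area = 77.86 mm²; (whole slice rotated 55° about Z — lengths, areas and connectivity unchanged). At z = 29.1: the cube does not reach this height (z outside [0, 14.5]); the cylinder at (5.5, 14.5): section is a regular 12-gon, circumradius r=4 (area = (12/2)·4.000²·sin(360°/12) = 48.00 mm²); the cylinder at (8, -0.5) is not intersected at this z (z outside [0, 11]); the cylinder at (1.5, 14.5) does not reach this height (z outside [11.5, 29]); Combining (union): only the r=4 cylinder at (5.5, 14.5) is present, so the union is just that shape — area = 48.00 mm²; (whole slice rotated 55° about Z — lengths, areas and connectivity unchanged). Checking containment: the cross-section at z = 29.1 is a subset of the cross-section at z = 15.6.

entirely on top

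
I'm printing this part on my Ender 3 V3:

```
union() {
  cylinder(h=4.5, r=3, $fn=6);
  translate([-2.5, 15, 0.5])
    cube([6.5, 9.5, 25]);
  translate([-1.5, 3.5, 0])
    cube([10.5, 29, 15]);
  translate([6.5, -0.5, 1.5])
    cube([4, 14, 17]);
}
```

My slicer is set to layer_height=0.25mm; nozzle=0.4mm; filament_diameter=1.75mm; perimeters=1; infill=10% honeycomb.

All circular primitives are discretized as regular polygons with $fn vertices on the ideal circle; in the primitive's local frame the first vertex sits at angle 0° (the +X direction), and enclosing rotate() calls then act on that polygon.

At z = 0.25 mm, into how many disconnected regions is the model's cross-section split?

2

At z = 0.25 mm: the cylinder: section is a regular 6-gon, circumradius r=3; the cube at (-2.5, 15) is absent (z outside [0.5, 25.5]); the cube at (-1.5, 3.5) (footprint 10.5×29) is included at this height; the cube at (6.5, -0.5) does not reach this height (z outside [1.5, 18.5]); Combining (union): the 2 present regions are separate (no shared area or edge), so areas and boundary lengths simply add and each stays a separate island — 2 connected regions. The result has 2 disconnected regions.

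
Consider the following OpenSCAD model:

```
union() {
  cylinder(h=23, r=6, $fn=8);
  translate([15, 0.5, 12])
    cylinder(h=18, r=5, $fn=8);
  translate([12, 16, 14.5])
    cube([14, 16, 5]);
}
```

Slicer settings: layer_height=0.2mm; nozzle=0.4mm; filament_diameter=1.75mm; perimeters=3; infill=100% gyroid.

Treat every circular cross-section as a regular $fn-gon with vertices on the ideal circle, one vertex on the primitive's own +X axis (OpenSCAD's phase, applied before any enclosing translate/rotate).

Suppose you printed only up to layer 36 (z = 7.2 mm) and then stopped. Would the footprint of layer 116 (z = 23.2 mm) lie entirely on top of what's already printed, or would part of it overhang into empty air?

part overhangs

Compare the two slices. At z = 7.2: the r=6 cylinder gives a regular 8-gon of circumradius 6 (constant along its height) (area = (8/2)·6.000²·sin(360°/8) = 101.82 mm²); the cylinder at (15, 0.5) does not reach this height (z outside [12, 30]); the cube at (12, 16) is absent (z outside [14.5, 19.5]); Taking the union: only the r=6 cylinder is present, so the union is just that shape — area = 101.82 mm². At z = 23.2: the cylinder is absent (z outside [0, 23]); the cylinder at (15, 0.5): section is a regular 8-gon, circumradius r=5 (area = (8/2)·5.000²·sin(360°/8) = 70.71 mm²); the cube at (12, 16) is absent (z outside [14.5, 19.5]); Taking the union: only the r=5 cylinder at (15, 0.5) is present, so the union is just that shape — area = 70.71 mm². Checking containment: at z = 23.2 the cross-section extends beyond the z = 7.2 cross-section by about 70.71 mm².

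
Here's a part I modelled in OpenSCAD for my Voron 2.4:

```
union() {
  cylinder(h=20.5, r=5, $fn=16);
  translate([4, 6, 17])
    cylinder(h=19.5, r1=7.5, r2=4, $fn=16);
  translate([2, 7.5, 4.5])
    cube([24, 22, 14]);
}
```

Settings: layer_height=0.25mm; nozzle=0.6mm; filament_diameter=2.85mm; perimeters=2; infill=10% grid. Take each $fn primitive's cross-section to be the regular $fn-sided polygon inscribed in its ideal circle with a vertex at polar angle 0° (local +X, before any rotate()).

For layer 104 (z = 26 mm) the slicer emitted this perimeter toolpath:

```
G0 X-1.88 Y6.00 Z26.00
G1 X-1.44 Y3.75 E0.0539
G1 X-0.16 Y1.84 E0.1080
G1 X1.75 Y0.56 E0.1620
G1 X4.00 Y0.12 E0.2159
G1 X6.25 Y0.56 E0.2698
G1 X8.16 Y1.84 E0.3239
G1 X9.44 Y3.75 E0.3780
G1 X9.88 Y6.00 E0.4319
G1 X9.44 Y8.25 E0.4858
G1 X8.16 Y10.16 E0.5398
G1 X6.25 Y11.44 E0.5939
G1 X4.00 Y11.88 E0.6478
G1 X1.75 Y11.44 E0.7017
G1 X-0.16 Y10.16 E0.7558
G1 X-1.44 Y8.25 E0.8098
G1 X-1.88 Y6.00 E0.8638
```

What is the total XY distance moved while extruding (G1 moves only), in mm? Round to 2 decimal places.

Sum the Euclidean lengths of each G1 segment: total = 36.73 mm.

36.73 mm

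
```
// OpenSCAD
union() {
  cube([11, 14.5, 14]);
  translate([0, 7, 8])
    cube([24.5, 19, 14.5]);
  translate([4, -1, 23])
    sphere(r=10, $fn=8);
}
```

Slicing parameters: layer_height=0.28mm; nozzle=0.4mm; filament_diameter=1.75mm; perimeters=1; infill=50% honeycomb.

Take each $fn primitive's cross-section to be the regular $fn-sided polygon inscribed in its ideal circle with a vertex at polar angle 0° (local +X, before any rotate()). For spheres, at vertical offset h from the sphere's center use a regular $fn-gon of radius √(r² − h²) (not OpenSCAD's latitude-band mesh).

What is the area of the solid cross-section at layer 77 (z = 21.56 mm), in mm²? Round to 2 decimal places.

733.87 mm²

At z = 21.56 mm: the cube does not reach this height (z outside [0, 14]); the 24.5×19 cube at (0, 7) contributes its full rectangle (area 465.50 mm²); the sphere at (4, -1): section is a regular 8-gon, circumradius = √(r²−h²) = √(10²−1.44²) = 9.896 (area = (8/2)·9.896²·sin(360°/8) = 276.98 mm²); Combining (union): the regions partially overlap — summed areas 742.48 mm² minus the doubly-counted overlap 8.61 mm² gives 733.87 mm² — area = 733.87 mm². Overall, the cross-section is a single solid region. Net area = 733.87 mm².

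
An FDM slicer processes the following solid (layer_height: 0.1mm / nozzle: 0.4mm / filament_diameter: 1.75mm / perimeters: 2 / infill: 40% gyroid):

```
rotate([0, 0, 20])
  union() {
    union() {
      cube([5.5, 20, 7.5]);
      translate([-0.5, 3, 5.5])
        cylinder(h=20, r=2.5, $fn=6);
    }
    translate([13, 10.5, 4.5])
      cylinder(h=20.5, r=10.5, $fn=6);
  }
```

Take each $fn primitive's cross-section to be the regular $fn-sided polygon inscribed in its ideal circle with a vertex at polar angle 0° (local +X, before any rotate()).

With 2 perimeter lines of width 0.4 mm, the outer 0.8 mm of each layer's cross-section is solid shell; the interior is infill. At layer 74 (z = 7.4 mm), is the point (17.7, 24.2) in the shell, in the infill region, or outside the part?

outside

At z = 7.4 mm: the cube (footprint 5.5×20) is included at this height; the r=2.5 cylinder at (-0.5, 3) contributes a regular 6-gon of circumradius 2.5; Taking the union: the regions partially overlap (shared area 5.95 mm²), so overlapping operands fuse into one piece — 1 connected region; the r=10.5 cylinder at (13, 10.5) contributes a regular 6-gon of circumradius 10.5; Taking the union: the regions partially overlap (shared area 15.59 mm²), so overlapping operands fuse into one piece — 1 connected region; (whole slice rotated 20° about Z — lengths, areas and connectivity unchanged). Overall, the cross-section is a single solid region. Undo the 20° rotation: the query point maps to (24.909, 16.687) in the un-rotated model frame. The nearest boundary edge runs (18.25, 19.59)→(23.50, 10.50); distance from the point to it = 4.31 mm. The point is not inside any of the regions above, so it lies outside the cross-section (4.31 mm from the nearest boundary).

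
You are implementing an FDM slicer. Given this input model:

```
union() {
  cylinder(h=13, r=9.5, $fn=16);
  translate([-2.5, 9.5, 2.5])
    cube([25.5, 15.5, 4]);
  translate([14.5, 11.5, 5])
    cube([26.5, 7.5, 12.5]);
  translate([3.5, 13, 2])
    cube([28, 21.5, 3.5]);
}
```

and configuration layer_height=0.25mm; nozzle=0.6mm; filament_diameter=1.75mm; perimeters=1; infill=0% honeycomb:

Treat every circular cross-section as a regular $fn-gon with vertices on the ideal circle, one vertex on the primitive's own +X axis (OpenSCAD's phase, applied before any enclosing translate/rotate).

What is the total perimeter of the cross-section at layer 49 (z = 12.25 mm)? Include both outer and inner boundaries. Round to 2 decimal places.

At z = 12.25 mm: the r=9.5 cylinder contributes a regular 16-gon of circumradius 9.5 (perimeter = 2·16·9.500·sin(180°/16) = 59.31 mm); the cube at (-2.5, 9.5) does not reach this height (z outside [2.5, 6.5]); the cube at (14.5, 11.5) is present — its section is the full 26.5×7.5 rectangle (perimeter 68.00 mm); the cube at (3.5, 13) does not reach this height (z outside [2, 5.5]); Taking the union: the 2 present regions are separate (no shared area or edge), so areas and boundary lengths simply add and each stays a separate island — boundary = 127.31 mm. Overall, the cross-section has 2 separate islands. Total boundary length (outer) = 127.31 mm.

127.31 mm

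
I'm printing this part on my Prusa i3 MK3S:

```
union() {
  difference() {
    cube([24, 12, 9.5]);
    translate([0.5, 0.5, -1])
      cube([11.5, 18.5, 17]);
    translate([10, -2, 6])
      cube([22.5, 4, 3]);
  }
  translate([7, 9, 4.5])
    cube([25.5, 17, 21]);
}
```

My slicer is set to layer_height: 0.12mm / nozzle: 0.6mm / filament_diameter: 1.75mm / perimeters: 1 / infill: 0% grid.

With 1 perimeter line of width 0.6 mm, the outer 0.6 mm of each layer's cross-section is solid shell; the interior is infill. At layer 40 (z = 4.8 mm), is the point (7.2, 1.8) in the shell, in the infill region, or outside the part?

At z = 4.8 mm: the cube (footprint 24×12) is included at this height; the 11.5×18.5 cube at (0.5, 0.5) contributes its full rectangle; the cube at (10, -2) is absent (z outside [6, 9]); Taking the first minus the rest: starting from the 24×12 cube, the 11.5×18.5 cube at (0.5, 0.5) partially overlaps it — only the 132.25 mm² overlap (of its 212.75 mm²) is removed, clipping the outline — 1 connected region; the cube at (7, 9) is present — its section is the full 25.5×17 rectangle; Combining (union): the regions partially overlap (shared area 36.00 mm²), so overlapping operands fuse into one piece — 1 connected region. Overall, the cross-section is a single solid region. The nearest boundary edge runs (0.50, 0.50)→(12.00, 0.50); distance from the point to it = 1.30 mm. The point is not inside any of the regions above, so it lies outside the cross-section (1.30 mm from the nearest boundary).

outside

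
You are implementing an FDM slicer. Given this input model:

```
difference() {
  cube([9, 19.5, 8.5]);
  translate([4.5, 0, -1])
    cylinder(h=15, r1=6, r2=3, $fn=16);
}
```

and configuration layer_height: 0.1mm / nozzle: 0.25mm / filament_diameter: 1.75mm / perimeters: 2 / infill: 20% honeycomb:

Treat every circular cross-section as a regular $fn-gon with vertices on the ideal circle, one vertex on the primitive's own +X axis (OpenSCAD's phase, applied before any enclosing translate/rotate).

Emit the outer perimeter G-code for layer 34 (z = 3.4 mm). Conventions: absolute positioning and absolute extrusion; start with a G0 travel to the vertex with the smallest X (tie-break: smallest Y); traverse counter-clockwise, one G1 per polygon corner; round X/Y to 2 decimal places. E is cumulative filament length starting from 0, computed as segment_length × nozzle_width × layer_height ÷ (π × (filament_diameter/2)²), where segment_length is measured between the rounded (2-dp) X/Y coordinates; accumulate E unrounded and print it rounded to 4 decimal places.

At z = 3.4 mm: the cube (footprint 9×19.5) is included at this height; the cone at (4.5, 0) (r1=6→r2=3) has section circumradius 5.120 here — a regular 16-gon; After the difference (first − rest): starting from the 9×19.5 cube, the cone at (4.5, 0) partially overlaps it — only the 38.38 mm² overlap (of its 80.25 mm²) is removed, clipping the outline — 1 connected region. The outline is a single polygon with 9 vertices. Extrusion per mm of travel: 0.25 × 0.1 / (π × 0.875²) = 0.010394. Accumulating E over each segment gives final E = 0.5671.

G0 X0.00 Y2.30 Z3.40
G1 X0.88 Y3.62 E0.0165
G1 X2.54 Y4.73 E0.0372
G1 X4.50 Y5.12 E0.0580
G1 X6.46 Y4.73 E0.0788
G1 X8.12 Y3.62 E0.0995
G1 X9.00 Y2.30 E0.1160
G1 X9.00 Y19.50 E0.2948
G1 X0.00 Y19.50 E0.3883
G1 X0.00 Y2.30 E0.5671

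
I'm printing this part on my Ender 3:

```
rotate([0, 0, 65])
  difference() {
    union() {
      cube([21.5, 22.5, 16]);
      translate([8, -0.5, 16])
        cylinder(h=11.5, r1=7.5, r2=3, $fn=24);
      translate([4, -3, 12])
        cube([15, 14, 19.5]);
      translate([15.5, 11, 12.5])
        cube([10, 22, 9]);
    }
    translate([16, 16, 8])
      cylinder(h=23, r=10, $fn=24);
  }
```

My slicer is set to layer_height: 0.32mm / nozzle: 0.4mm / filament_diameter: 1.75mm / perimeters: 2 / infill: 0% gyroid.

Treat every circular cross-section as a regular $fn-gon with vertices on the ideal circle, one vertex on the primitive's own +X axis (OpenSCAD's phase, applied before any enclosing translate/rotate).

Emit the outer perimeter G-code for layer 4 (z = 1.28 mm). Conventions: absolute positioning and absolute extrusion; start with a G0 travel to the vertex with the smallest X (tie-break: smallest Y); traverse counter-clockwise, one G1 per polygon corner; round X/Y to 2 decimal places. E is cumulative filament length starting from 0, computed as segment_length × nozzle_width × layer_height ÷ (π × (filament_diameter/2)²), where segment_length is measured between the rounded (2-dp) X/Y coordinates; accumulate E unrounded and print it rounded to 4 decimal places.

G0 X-20.39 Y9.51 Z1.28
G1 X0.00 Y0.00 E1.1973
G1 X9.09 Y19.49 E2.3417
G1 X-11.31 Y28.99 E3.5393
G1 X-20.39 Y9.51 E4.6830

At z = 1.28 mm: the cube is present — its section is the full 21.5×22.5 rectangle; the cone at (8, -0.5) is not intersected at this z (z outside [16, 27.5]); the cube at (4, -3) does not reach this height (z outside [12, 31.5]); the cube at (15.5, 11) is absent (z outside [12.5, 21.5]); Taking the union: only the 21.5×22.5 cube is present, so the union is just that shape — 1 connected region; the cylinder at (16, 16) is absent (z outside [8, 31]); Taking the first minus the rest: none of the subtracted shapes is present at this height, so the result so far is unchanged — 1 connected region; (whole slice rotated 65° about Z — lengths, areas and connectivity unchanged). The outline is a single polygon with 4 vertices. Extrusion per mm of travel: 0.4 × 0.32 / (π × 0.875²) = 0.053216. Accumulating E over each segment gives final E = 4.6830.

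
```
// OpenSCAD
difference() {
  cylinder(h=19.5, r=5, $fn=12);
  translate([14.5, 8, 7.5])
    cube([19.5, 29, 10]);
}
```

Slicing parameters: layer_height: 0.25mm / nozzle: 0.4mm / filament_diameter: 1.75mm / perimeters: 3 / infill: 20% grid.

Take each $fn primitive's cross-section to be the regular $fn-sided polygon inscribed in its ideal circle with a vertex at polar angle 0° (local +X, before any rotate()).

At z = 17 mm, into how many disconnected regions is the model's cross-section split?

At z = 17 mm: the r=5 cylinder contributes a regular 12-gon of circumradius 5; the cube at (14.5, 8) (footprint 19.5×29) is included at this height; Subtracting the remaining from the first: starting from the r=5 cylinder, the 19.5×29 cube at (14.5, 8) misses the remaining region (no effect) — 1 connected region. The result has 1 disconnected region.

1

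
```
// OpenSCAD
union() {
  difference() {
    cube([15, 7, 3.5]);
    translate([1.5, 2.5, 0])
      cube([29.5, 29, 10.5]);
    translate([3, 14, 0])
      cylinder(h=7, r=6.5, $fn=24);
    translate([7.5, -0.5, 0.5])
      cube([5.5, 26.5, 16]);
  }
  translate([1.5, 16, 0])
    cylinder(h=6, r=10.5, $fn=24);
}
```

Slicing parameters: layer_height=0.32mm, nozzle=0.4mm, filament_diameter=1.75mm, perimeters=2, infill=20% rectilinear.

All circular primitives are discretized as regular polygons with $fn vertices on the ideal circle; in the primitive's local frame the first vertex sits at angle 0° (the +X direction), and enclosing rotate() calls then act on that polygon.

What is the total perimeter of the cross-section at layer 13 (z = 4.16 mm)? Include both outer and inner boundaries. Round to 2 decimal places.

65.79 mm

At z = 4.16 mm: the cube is absent (z outside [0, 3.5]); the cube at (1.5, 2.5) is present — its section is the full 29.5×29 rectangle (perimeter 117.00 mm); the r=6.5 cylinder at (3, 14) gives a regular 24-gon of circumradius 6.5 (constant along its height) (perimeter = 2·24·6.500·sin(180°/24) = 40.72 mm); the 5.5×26.5 cube at (7.5, -0.5) contributes its full rectangle (perimeter 64.00 mm); Taking the first minus the rest: the first operand is absent here, so nothing remains; the r=10.5 cylinder at (1.5, 16) gives a regular 24-gon of circumradius 10.5 (constant along its height) (perimeter = 2·24·10.500·sin(180°/24) = 65.79 mm); Merging all regions: only the r=10.5 cylinder at (1.5, 16) is present, so the union is just that shape — boundary = 65.79 mm. Overall, the cross-section is a single solid region. Total boundary length (outer) = 65.79 mm.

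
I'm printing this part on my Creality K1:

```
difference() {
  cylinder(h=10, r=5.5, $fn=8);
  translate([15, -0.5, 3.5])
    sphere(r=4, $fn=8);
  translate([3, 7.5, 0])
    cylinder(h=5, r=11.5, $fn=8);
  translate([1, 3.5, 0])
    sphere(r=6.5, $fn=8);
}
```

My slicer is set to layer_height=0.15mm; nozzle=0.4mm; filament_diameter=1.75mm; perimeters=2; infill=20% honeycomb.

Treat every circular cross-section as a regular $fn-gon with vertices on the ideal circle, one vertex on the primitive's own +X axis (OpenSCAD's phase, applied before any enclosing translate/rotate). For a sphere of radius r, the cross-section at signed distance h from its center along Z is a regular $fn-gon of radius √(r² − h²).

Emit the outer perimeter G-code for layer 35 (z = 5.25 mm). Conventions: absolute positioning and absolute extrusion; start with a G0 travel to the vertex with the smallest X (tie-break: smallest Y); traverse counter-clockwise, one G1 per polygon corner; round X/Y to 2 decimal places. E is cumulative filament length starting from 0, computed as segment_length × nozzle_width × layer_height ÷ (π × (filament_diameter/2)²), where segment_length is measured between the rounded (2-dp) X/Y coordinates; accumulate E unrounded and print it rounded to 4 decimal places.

G0 X-5.50 Y0.00 Z5.25
G1 X-3.89 Y-3.89 E0.1050
G1 X0.00 Y-5.50 E0.2100
G1 X3.89 Y-3.89 E0.3151
G1 X5.50 Y0.00 E0.4201
G1 X4.44 Y2.56 E0.4892
G1 X3.71 Y0.79 E0.5370
G1 X1.00 Y-0.33 E0.6101
G1 X-1.71 Y0.79 E0.6832
G1 X-2.83 Y3.50 E0.7564
G1 X-2.42 Y4.50 E0.7834
G1 X-3.89 Y3.89 E0.8231
G1 X-5.50 Y0.00 E0.9281

At z = 5.25 mm: the cylinder: section is a regular 8-gon, circumradius r=5.5; the r=4 sphere at (15, -0.5) slices to a regular 8-gon of circumradius 3.597 (√(r²−h²) with h=1.75 from center); the cylinder at (3, 7.5) is absent (z outside [0, 5]); the r=6.5 sphere at (1, 3.5) slices to a regular 8-gon of circumradius 3.832 (√(r²−h²) with h=5.25 from center); After the difference (first − rest): starting from the r=5.5 cylinder, the r=4 sphere at (15, -0.5) misses the remaining region (no effect); the r=6.5 sphere at (1, 3.5) partially overlaps it — only the 28.91 mm² overlap (of its 41.54 mm²) is removed, clipping the outline — 1 connected region. The outline is a single polygon with 12 vertices. Extrusion per mm of travel: 0.4 × 0.15 / (π × 0.875²) = 0.024945. Accumulating E over each segment gives final E = 0.9281.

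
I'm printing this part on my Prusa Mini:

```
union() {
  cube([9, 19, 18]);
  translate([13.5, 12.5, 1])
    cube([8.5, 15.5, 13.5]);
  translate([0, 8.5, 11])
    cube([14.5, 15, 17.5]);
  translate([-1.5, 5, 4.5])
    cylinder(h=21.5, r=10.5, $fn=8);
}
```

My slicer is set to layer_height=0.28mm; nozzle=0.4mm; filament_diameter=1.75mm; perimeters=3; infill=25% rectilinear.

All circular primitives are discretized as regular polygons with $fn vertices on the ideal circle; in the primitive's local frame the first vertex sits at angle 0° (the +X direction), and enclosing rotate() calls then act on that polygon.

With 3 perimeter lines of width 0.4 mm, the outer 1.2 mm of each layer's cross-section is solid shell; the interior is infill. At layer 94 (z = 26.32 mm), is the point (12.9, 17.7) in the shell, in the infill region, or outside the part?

infill

At z = 26.32 mm: the cube is not intersected at this z (z outside [0, 18]); the cube at (13.5, 12.5) is not intersected at this z (z outside [1, 14.5]); the cube at (0, 8.5) is present — its section is the full 14.5×15 rectangle; the cylinder at (-1.5, 5) is not intersected at this z (z outside [4.5, 26]); Merging all regions: only the 14.5×15 cube at (0, 8.5) is present, so the union is just that shape — 1 connected region. Overall, the cross-section is a single solid region. The nearest boundary edge runs (14.50, 8.50)→(14.50, 23.50); distance from the point to it = 1.60 mm. The point is inside the cross-section and 1.60 mm from the nearest boundary — more than the 1.2 mm shell width (3 × 0.4), so it's in the infill interior.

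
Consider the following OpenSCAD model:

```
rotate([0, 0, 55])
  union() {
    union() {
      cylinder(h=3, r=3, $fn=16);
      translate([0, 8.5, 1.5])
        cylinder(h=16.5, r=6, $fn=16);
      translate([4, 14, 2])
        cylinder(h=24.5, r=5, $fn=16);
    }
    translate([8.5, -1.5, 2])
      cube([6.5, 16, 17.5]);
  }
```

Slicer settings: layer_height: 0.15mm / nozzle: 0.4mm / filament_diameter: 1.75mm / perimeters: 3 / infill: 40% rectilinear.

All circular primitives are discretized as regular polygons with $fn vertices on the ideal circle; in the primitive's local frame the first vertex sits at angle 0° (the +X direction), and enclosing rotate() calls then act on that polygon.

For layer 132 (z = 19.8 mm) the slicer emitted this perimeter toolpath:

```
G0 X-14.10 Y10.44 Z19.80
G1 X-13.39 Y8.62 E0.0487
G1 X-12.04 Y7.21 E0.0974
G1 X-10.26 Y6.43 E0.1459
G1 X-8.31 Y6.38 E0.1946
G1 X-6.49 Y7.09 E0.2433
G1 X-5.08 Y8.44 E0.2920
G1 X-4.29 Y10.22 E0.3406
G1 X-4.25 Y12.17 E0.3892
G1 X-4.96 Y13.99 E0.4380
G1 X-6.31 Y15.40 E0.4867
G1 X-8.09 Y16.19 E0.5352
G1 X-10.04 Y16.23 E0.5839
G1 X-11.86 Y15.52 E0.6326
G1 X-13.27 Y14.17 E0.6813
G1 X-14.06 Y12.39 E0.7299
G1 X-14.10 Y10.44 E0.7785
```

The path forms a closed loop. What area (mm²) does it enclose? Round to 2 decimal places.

Apply the shoelace formula to the sequence of (X, Y) vertices; enclosed area = 76.52 mm².

76.52 mm²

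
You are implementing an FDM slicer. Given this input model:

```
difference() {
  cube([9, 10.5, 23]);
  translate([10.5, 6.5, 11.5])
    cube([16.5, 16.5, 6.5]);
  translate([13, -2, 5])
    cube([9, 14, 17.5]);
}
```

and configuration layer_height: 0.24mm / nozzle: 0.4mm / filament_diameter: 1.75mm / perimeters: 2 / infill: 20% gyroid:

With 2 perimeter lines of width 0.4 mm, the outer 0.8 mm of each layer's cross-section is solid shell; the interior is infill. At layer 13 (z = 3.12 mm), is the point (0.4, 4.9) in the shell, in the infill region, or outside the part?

shell

At z = 3.12 mm: the cube (footprint 9×10.5) is included at this height; the cube at (10.5, 6.5) is absent (z outside [11.5, 18]); the cube at (13, -2) is not intersected at this z (z outside [5, 22.5]); Subtracting the remaining from the first: none of the subtracted shapes is present at this height, so the 9×10.5 cube is unchanged — 1 connected region. Overall, the cross-section is a single solid region. The nearest boundary edge runs (0.00, 10.50)→(0.00, 0.00); distance from the point to it = 0.40 mm. The point is inside the cross-section, 0.40 mm from the nearest boundary — within the 0.8 mm shell band (2 × 0.4).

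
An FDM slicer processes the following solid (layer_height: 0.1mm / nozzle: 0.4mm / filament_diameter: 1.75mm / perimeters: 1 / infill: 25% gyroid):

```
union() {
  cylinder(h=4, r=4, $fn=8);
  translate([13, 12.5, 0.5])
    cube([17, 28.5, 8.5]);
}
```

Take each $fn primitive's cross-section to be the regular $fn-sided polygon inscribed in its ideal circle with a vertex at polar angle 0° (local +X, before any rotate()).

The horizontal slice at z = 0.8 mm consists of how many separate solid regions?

2

At z = 0.8 mm: the r=4 cylinder gives a regular 8-gon of circumradius 4 (constant along its height); the 17×28.5 cube at (13, 12.5) contributes its full rectangle; Merging all regions: the 2 present regions are separate (no shared area or edge), so areas and boundary lengths simply add and each stays a separate island — 2 connected regions. The result has 2 disconnected regions.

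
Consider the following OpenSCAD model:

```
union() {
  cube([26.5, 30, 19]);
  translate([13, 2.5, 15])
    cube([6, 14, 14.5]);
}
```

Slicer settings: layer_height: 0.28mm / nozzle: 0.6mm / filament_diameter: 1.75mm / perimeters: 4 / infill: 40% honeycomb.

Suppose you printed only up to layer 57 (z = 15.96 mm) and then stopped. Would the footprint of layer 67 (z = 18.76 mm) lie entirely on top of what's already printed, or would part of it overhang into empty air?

Compare the two slices. At z = 15.96: the 26.5×30 cube contributes its full rectangle (area 795.00 mm²); the cube at (13, 2.5) is present — its section is the full 6×14 rectangle (area 84.00 mm²); Taking the union: the 6×14 cube at (13, 2.5) lies entirely inside the 26.5×30 cube, so the union is just the 26.5×30 cube — area = 795.00 mm². At z = 18.76: the 26.5×30 cube contributes its full rectangle (area 795.00 mm²); the cube at (13, 2.5) (footprint 6×14) is included at this height (area 84.00 mm²); Combining (union): the 6×14 cube at (13, 2.5) lies entirely inside the 26.5×30 cube, so the union is just the 26.5×30 cube — area = 795.00 mm². Checking containment: the cross-section at z = 18.76 is a subset of the cross-section at z = 15.96.

entirely on top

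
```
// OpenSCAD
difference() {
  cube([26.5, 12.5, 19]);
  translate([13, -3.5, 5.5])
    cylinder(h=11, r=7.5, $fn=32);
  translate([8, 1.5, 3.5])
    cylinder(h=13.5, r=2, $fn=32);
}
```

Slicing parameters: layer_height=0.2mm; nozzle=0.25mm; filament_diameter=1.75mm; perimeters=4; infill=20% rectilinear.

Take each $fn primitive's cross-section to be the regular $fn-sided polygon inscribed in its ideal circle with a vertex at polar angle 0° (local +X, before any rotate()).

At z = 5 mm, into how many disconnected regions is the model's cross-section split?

At z = 5 mm: the 26.5×12.5 cube contributes its full rectangle; the cylinder at (13, -3.5) is not intersected at this z (z outside [5.5, 16.5]); the r=2 cylinder at (8, 1.5) gives a regular 32-gon of circumradius 2 (constant along its height); Taking the first minus the rest: starting from the 26.5×12.5 cube, the r=2 cylinder at (8, 1.5) partially overlaps it — only the 11.60 mm² overlap (of its 12.49 mm²) is removed, clipping the outline — 1 connected region. The result has 1 disconnected region.

1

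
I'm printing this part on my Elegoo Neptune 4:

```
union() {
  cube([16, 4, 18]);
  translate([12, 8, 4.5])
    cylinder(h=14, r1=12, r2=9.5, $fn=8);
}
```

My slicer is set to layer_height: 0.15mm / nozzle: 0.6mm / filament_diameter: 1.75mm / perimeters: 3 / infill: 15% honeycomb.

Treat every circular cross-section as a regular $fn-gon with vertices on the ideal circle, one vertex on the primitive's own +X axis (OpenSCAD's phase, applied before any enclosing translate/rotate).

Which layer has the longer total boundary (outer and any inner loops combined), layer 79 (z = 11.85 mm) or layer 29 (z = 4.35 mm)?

layer 79 (z = 11.85 mm)

Layer 79 (z = 11.85): the 16×4 cube contributes its full rectangle (perimeter 40.00 mm); the cone at (12, 8) contributes a regular 8-gon of circumradius 10.688 (interpolated between r1=12 and r2=9.5 at t=0.525) (perimeter = 2·8·10.688·sin(180°/8) = 65.44 mm); Taking the union: the regions partially overlap (shared area 48.61 mm²), so the edge portions inside another operand are dropped and the merged outline is re-measured after clipping — boundary = 72.91 mm. So its perimeter = 72.91 mm. Layer 29 (z = 4.35): the cube (footprint 16×4) is included at this height (perimeter 40.00 mm); the cone at (12, 8) does not reach this height (z outside [4.5, 18.5]); Merging all regions: only the 16×4 cube is present, so the union is just that shape — boundary = 40.00 mm. So its perimeter = 40.00 mm. Layer 79 is larger (72.91 vs 40.00 mm).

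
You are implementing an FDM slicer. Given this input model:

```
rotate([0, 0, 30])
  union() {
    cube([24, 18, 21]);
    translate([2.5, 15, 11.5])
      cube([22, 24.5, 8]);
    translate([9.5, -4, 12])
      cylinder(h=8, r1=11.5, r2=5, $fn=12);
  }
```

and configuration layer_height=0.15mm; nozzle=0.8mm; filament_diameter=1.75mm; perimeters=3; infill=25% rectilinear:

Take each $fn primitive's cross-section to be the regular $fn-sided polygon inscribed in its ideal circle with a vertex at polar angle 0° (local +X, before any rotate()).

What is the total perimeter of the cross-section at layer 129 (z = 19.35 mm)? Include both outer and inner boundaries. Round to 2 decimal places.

147.29 mm

At z = 19.35 mm: the cube (footprint 24×18) is included at this height (perimeter 84.00 mm); the cube at (2.5, 15) (footprint 22×24.5) is included at this height (perimeter 93.00 mm); the cone at (9.5, -4) (r1=11.5→r2=5) has section circumradius 5.528 here — a regular 12-gon (perimeter = 2·12·5.528·sin(180°/12) = 34.34 mm); Combining (union): the regions partially overlap (shared area 71.52 mm²), so the edge portions inside another operand are dropped and the merged outline is re-measured after clipping — boundary = 147.29 mm; (whole slice rotated 30° about Z — lengths, areas and connectivity unchanged). Overall, the cross-section is a single solid region. Total boundary length (outer) = 147.29 mm.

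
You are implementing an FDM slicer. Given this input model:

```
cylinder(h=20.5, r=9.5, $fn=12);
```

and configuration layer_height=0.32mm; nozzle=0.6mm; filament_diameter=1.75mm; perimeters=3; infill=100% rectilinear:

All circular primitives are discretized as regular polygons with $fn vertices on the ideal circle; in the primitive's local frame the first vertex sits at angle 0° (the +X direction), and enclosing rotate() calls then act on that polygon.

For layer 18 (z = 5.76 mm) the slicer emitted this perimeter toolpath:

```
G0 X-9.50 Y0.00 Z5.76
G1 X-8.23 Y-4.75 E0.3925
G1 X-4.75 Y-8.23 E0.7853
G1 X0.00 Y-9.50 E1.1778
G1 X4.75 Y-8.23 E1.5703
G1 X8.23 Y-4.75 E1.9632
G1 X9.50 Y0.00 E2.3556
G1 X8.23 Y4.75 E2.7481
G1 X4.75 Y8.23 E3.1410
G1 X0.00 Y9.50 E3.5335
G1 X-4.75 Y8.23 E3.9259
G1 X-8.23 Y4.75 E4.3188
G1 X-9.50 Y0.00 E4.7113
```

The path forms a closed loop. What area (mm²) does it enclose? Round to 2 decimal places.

Apply the shoelace formula to the sequence of (X, Y) vertices; enclosed area = 270.84 mm².

270.84 mm²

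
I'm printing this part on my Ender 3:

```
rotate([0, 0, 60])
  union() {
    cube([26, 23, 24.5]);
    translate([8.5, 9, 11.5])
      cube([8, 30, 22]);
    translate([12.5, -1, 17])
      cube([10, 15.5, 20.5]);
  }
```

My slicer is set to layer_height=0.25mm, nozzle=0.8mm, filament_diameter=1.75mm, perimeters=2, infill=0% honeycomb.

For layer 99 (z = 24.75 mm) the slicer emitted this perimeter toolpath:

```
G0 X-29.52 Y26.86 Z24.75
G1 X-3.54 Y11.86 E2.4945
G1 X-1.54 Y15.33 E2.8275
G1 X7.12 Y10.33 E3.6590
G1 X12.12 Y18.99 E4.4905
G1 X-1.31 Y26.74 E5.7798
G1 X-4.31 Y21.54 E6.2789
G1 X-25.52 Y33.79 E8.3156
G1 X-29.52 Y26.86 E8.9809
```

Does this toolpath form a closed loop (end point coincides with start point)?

Start point (G0): (-29.52, 26.86). End point (last G1): the path returns to the start — closed.

yes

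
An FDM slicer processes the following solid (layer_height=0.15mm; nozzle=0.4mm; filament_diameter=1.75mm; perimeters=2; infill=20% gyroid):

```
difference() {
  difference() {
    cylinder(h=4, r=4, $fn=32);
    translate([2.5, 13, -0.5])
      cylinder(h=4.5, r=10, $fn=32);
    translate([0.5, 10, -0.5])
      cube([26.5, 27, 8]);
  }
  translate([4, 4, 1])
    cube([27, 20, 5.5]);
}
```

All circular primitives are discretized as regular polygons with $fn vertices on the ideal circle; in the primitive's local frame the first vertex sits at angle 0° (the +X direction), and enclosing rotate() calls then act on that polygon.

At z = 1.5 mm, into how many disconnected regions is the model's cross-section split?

1

At z = 1.5 mm: the r=4 cylinder gives a regular 32-gon of circumradius 4 (constant along its height); the cylinder at (2.5, 13): section is a regular 32-gon, circumradius r=10; the cube at (0.5, 10) (footprint 26.5×27) is included at this height; After the difference (first − rest): starting from the r=4 cylinder, the r=10 cylinder at (2.5, 13) partially overlaps it — only the 1.90 mm² overlap (of its 312.14 mm²) is removed, clipping the outline; the 26.5×27 cube at (0.5, 10) misses the remaining region (no effect) — 1 connected region; the cube at (4, 4) is present — its section is the full 27×20 rectangle; After the difference (first − rest): starting from the result so far, the 27×20 cube at (4, 4) misses the remaining region (no effect) — 1 connected region. The result has 1 disconnected region.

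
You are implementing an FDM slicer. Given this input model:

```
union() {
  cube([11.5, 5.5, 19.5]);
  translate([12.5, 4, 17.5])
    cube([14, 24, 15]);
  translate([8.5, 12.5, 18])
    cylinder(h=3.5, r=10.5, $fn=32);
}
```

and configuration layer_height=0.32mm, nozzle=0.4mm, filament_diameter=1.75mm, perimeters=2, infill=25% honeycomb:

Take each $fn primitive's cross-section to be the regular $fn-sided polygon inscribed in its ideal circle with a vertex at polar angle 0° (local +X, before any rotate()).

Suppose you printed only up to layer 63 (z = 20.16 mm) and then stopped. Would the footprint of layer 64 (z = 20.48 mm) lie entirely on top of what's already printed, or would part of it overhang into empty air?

Compare the two slices. At z = 20.16: the cube is not intersected at this z (z outside [0, 19.5]); the 14×24 cube at (12.5, 4) contributes its full rectangle (area 336.00 mm²); the r=10.5 cylinder at (8.5, 12.5) contributes a regular 32-gon of circumradius 10.5 (area = (32/2)·10.500²·sin(360°/32) = 344.14 mm²); Taking the union: the regions partially overlap — summed areas 680.14 mm² minus the doubly-counted overlap 89.07 mm² gives 591.07 mm² — area = 591.07 mm². At z = 20.48: the cube is not intersected at this z (z outside [0, 19.5]); the cube at (12.5, 4) is present — its section is the full 14×24 rectangle (area 336.00 mm²); the cylinder at (8.5, 12.5): section is a regular 32-gon, circumradius r=10.5 (area = (32/2)·10.500²·sin(360°/32) = 344.14 mm²); Combining (union): the regions partially overlap — summed areas 680.14 mm² minus the doubly-counted overlap 89.07 mm² gives 591.07 mm² — area = 591.07 mm². Checking containment: the cross-section at z = 20.48 is a subset of the cross-section at z = 20.16.

entirely on top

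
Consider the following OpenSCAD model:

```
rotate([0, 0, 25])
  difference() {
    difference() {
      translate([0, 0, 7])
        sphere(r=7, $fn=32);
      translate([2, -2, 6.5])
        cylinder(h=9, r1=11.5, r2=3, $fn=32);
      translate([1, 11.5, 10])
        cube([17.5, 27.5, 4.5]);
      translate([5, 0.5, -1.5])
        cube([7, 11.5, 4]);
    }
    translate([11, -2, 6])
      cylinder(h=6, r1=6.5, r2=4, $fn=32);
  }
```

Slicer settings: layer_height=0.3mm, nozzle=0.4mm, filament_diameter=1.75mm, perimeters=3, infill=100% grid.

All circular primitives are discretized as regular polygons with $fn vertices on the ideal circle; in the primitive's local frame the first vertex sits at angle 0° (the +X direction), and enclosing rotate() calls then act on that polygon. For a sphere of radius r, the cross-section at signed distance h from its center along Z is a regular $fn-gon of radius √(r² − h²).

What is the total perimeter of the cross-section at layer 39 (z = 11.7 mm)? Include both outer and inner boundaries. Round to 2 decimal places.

At z = 11.7 mm: the r=7 sphere slices to a regular 32-gon of circumradius 5.187 (√(r²−h²) with h=4.7 from center) (perimeter = 2·32·5.187·sin(180°/32) = 32.54 mm); the cone at (2, -2): at t=0.578 of its height the radius interpolates to r₁+(r₂−r₁)t = 6.589, giving a regular 32-gon of that circumradius (perimeter = 2·32·6.589·sin(180°/32) = 41.33 mm); the cube at (1, 11.5) (footprint 17.5×27.5) is included at this height (perimeter 90.00 mm); the cube at (5, 0.5) is not intersected at this z (z outside [-1.5, 2.5]); Subtracting the remaining from the first: starting from the r=7 sphere, the cone at (2, -2) partially overlaps it — only the 72.63 mm² overlap (of its 135.51 mm²) is removed, clipping the outline; the 17.5×27.5 cube at (1, 11.5) misses the remaining region (no effect) — boundary = 24.49 mm; the cone at (11, -2) (r1=6.5→r2=4) has section circumradius 4.125 here — a regular 32-gon (perimeter = 2·32·4.125·sin(180°/32) = 25.88 mm); Subtracting the remaining from the first: starting from that combined region, the cone at (11, -2) misses the remaining region (no effect) — boundary = 24.49 mm; (whole slice rotated 25° about Z — lengths, areas and connectivity unchanged). Overall, the cross-section is a single solid region. Total boundary length (outer) = 24.49 mm.

24.49 mm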